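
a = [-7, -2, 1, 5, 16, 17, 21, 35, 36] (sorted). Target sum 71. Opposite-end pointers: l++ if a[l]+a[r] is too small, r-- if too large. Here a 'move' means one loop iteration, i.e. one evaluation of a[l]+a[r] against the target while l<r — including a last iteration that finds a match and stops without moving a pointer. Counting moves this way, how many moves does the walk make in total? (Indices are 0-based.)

8 moves

[0,8] -7+36=29 <71 → l++
[1,8] -2+36=34 <71 → l++
[2,8] 1+36=37 <71 → l++
[3,8] 5+36=41 <71 → l++
[4,8] 16+36=52 <71 → l++
[5,8] 17+36=53 <71 → l++
[6,8] 21+36=57 <71 → l++
[7,8] 35+36=71 → found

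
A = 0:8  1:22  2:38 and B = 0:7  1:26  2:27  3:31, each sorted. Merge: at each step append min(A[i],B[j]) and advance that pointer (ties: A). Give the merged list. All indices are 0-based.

[7, 8, 22, 26, 27, 31, 38]

i=0 j=0: A[i]=8>B[j]=7 take 7, j++
i=0 j=1: A[i]=8<=B[j]=26 take 8, i++
i=1 j=1: A[i]=22<=B[j]=26 take 22, i++
i=2 j=1: A[i]=38>B[j]=26 take 26, j++
i=2 j=2: A[i]=38>B[j]=27 take 27, j++
i=2 j=3: A[i]=38>B[j]=31 take 31, j++
i=2 j=4: B done, take A[i]=38, i++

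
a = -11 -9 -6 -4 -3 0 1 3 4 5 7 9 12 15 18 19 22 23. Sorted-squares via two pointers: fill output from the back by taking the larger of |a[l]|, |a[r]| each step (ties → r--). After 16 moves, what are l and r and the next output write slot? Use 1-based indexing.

l=6, r=7, next write slot=2

l=1 r=18: |-11|<=|23| out[18]=529, r--
l=1 r=17: |-11|<=|22| out[17]=484, r--
l=1 r=16: |-11|<=|19| out[16]=361, r--
l=1 r=15: |-11|<=|18| out[15]=324, r--
l=1 r=14: |-11|<=|15| out[14]=225, r--
l=1 r=13: |-11|<=|12| out[13]=144, r--
l=1 r=12: |-11|>|9| out[12]=121, l++
l=2 r=12: |-9|<=|9| out[11]=81, r--
l=2 r=11: |-9|>|7| out[10]=81, l++
l=3 r=11: |-6|<=|7| out[9]=49, r--
l=3 r=10: |-6|>|5| out[8]=36, l++
l=4 r=10: |-4|<=|5| out[7]=25, r--
l=4 r=9: |-4|<=|4| out[6]=16, r--
l=4 r=8: |-4|>|3| out[5]=16, l++
l=5 r=8: |-3|<=|3| out[4]=9, r--
l=5 r=7: |-3|>|1| out[3]=9, l++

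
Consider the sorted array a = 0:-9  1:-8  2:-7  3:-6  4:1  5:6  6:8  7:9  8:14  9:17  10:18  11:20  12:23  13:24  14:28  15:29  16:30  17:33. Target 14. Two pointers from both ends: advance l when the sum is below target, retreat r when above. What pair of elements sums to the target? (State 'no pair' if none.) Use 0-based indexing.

(-9, 23)

l=0 r=17: -9+33=24 >14, r--
l=0 r=16: -9+30=21 >14, r--
l=0 r=15: -9+29=20 >14, r--
l=0 r=14: -9+28=19 >14, r--
l=0 r=13: -9+24=15 >14, r--
l=0 r=12: -9+23=14, found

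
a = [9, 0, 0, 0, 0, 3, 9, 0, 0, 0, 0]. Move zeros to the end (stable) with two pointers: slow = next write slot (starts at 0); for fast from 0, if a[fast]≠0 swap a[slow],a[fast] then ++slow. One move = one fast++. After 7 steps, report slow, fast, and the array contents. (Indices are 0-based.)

slow=0 fast=0: a[fast]=9≠0 swap→a[0]=9, slow++,fast++
slow=1 fast=1: a[fast]=0, fast++
slow=1 fast=2: a[fast]=0, fast++
slow=1 fast=3: a[fast]=0, fast++
slow=1 fast=4: a[fast]=0, fast++
slow=1 fast=5: a[fast]=3≠0 swap→a[1]=3, slow++,fast++
slow=2 fast=6: a[fast]=9≠0 swap→a[2]=9, slow++,fast++

slow=3, fast=7, a=[9, 3, 9, 0, 0, 0, 0, 0, 0, 0, 0]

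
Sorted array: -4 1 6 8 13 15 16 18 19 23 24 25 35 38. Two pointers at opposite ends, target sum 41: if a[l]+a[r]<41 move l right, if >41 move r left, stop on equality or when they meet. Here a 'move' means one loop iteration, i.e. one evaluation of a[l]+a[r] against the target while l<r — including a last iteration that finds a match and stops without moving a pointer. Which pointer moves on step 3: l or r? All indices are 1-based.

[1,14] -4+38=34 <41 → l++
[2,14] 1+38=39 <41 → l++
[3,14] 6+38=44 >41 → r--

r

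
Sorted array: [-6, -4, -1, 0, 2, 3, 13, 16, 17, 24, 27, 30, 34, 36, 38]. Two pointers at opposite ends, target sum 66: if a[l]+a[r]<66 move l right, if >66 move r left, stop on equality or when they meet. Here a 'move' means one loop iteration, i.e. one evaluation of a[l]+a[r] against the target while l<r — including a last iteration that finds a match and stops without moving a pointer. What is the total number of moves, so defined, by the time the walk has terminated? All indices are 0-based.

13 moves

l=0 r=14: -6+38=32 <66, l++
l=1 r=14: -4+38=34 <66, l++
l=2 r=14: -1+38=37 <66, l++
l=3 r=14: 0+38=38 <66, l++
l=4 r=14: 2+38=40 <66, l++
l=5 r=14: 3+38=41 <66, l++
l=6 r=14: 13+38=51 <66, l++
l=7 r=14: 16+38=54 <66, l++
l=8 r=14: 17+38=55 <66, l++
l=9 r=14: 24+38=62 <66, l++
l=10 r=14: 27+38=65 <66, l++
l=11 r=14: 30+38=68 >66, r--
l=11 r=13: 30+36=66, found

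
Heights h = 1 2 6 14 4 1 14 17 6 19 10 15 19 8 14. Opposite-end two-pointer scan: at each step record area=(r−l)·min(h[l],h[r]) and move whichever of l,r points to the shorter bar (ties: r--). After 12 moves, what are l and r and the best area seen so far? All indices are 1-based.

l=1 r=15: min(1,14)*14=14 best=14 *, l++
l=2 r=15: min(2,14)*13=26 best=26 *, l++
l=3 r=15: min(6,14)*12=72 best=72 *, l++
l=4 r=15: min(14,14)*11=154 best=154 *, r--
l=4 r=14: min(14,8)*10=80 best=154, r--
l=4 r=13: min(14,19)*9=126 best=154, l++
l=5 r=13: min(4,19)*8=32 best=154, l++
l=6 r=13: min(1,19)*7=7 best=154, l++
l=7 r=13: min(14,19)*6=84 best=154, l++
l=8 r=13: min(17,19)*5=85 best=154, l++
l=9 r=13: min(6,19)*4=24 best=154, l++
l=10 r=13: min(19,19)*3=57 best=154, r--

l=10, r=12, best area=154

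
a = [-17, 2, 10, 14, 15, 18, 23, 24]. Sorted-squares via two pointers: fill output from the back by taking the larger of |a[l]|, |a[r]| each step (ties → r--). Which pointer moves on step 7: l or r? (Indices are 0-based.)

[0,7] |-17|<=|24| out[7]=576 → r--
[0,6] |-17|<=|23| out[6]=529 → r--
[0,5] |-17|<=|18| out[5]=324 → r--
[0,4] |-17|>|15| out[4]=289 → l++
[1,4] |2|<=|15| out[3]=225 → r--
[1,3] |2|<=|14| out[2]=196 → r--
[1,2] |2|<=|10| out[1]=100 → r--

r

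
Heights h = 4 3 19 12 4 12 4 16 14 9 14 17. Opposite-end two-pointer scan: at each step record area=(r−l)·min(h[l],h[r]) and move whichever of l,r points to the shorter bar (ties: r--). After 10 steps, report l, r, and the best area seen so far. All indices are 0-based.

[0,11] min(4,17)*11=44 best=44 * → l++
[1,11] min(3,17)*10=30 best=44 → l++
[2,11] min(19,17)*9=153 best=153 * → r--
[2,10] min(19,14)*8=112 best=153 → r--
[2,9] min(19,9)*7=63 best=153 → r--
[2,8] min(19,14)*6=84 best=153 → r--
[2,7] min(19,16)*5=80 best=153 → r--
[2,6] min(19,4)*4=16 best=153 → r--
[2,5] min(19,12)*3=36 best=153 → r--
[2,4] min(19,4)*2=8 best=153 → r--

l=2, r=3, best area=153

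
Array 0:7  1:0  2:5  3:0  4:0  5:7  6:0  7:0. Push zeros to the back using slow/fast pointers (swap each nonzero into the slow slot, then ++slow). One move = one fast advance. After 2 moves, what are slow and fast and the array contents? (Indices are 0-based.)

slow=0 fast=0: a[fast]=7≠0 swap→a[0]=7, slow++,fast++
slow=1 fast=1: a[fast]=0, fast++

slow=1, fast=2, a=[7, 0, 5, 0, 0, 7, 0, 0]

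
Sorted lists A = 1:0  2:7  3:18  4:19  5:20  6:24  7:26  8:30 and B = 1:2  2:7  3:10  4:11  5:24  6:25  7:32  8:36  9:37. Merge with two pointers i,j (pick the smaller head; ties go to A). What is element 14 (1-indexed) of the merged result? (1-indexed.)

merged[14] = 30

i=1 j=1: A[i]=0<=B[j]=2 take 0, i++
i=2 j=1: A[i]=7>B[j]=2 take 2, j++
i=2 j=2: A[i]=7<=B[j]=7 take 7, i++
i=3 j=2: A[i]=18>B[j]=7 take 7, j++
i=3 j=3: A[i]=18>B[j]=10 take 10, j++
i=3 j=4: A[i]=18>B[j]=11 take 11, j++
i=3 j=5: A[i]=18<=B[j]=24 take 18, i++
i=4 j=5: A[i]=19<=B[j]=24 take 19, i++
i=5 j=5: A[i]=20<=B[j]=24 take 20, i++
i=6 j=5: A[i]=24<=B[j]=24 take 24, i++
i=7 j=5: A[i]=26>B[j]=24 take 24, j++
i=7 j=6: A[i]=26>B[j]=25 take 25, j++
i=7 j=7: A[i]=26<=B[j]=32 take 26, i++
i=8 j=7: A[i]=30<=B[j]=32 take 30, i++
i=9 j=7: A done, take B[j]=32, j++
i=9 j=8: A done, take B[j]=36, j++
i=9 j=9: A done, take B[j]=37, j++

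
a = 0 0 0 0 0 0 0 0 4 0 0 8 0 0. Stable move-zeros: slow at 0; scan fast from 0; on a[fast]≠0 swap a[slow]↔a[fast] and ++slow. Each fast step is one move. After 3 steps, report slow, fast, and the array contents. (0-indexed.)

slow=0, fast=3, a=[0, 0, 0, 0, 0, 0, 0, 0, 4, 0, 0, 8, 0, 0]

(s=0,f=0) a[fast]=0 → fast++
(s=0,f=1) a[fast]=0 → fast++
(s=0,f=2) a[fast]=0 → fast++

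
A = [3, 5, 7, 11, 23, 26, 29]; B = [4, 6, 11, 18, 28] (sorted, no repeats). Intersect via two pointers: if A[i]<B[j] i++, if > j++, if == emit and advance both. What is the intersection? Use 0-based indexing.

intersection = [11]

[i=0,j=0] 3<4 → i++
[i=1,j=0] 5>4 → j++
[i=1,j=1] 5<6 → i++
[i=2,j=1] 7>6 → j++
[i=2,j=2] 7<11 → i++
[i=3,j=2] 11==11 emit → i++,j++
[i=4,j=3] 23>18 → j++
[i=4,j=4] 23<28 → i++
[i=5,j=4] 26<28 → i++
[i=6,j=4] 29>28 → j++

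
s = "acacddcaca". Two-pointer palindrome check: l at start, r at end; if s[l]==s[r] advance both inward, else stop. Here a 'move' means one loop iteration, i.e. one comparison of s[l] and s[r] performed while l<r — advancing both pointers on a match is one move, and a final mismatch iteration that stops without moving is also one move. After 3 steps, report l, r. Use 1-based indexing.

[1,10] 'a'=='a' → l++,r--
[2,9] 'c'=='c' → l++,r--
[3,8] 'a'=='a' → l++,r--

l=4, r=7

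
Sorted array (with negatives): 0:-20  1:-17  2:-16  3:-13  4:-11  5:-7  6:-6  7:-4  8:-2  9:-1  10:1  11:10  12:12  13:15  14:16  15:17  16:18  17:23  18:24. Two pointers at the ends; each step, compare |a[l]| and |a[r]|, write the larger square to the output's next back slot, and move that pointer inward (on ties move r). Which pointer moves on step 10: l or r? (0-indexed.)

[0,18] |-20|<=|24| out[18]=576 → r--
[0,17] |-20|<=|23| out[17]=529 → r--
[0,16] |-20|>|18| out[16]=400 → l++
[1,16] |-17|<=|18| out[15]=324 → r--
[1,15] |-17|<=|17| out[14]=289 → r--
[1,14] |-17|>|16| out[13]=289 → l++
[2,14] |-16|<=|16| out[12]=256 → r--
[2,13] |-16|>|15| out[11]=256 → l++
[3,13] |-13|<=|15| out[10]=225 → r--
[3,12] |-13|>|12| out[9]=169 → l++

l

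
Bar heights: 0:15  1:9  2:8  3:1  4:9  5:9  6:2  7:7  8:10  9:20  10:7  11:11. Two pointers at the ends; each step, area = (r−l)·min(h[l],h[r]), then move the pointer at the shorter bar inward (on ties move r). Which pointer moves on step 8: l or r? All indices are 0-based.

l=0 r=11: min(15,11)*11=121 best=121 *, r--
l=0 r=10: min(15,7)*10=70 best=121, r--
l=0 r=9: min(15,20)*9=135 best=135 *, l++
l=1 r=9: min(9,20)*8=72 best=135, l++
l=2 r=9: min(8,20)*7=56 best=135, l++
l=3 r=9: min(1,20)*6=6 best=135, l++
l=4 r=9: min(9,20)*5=45 best=135, l++
l=5 r=9: min(9,20)*4=36 best=135, l++

l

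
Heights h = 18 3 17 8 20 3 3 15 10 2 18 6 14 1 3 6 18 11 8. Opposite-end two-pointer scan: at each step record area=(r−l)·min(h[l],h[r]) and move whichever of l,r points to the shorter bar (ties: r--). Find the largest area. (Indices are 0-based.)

max area = 288

[0,18] min(18,8)*18=144 best=144 * → r--
[0,17] min(18,11)*17=187 best=187 * → r--
[0,16] min(18,18)*16=288 best=288 * → r--
[0,15] min(18,6)*15=90 best=288 → r--
[0,14] min(18,3)*14=42 best=288 → r--
[0,13] min(18,1)*13=13 best=288 → r--
[0,12] min(18,14)*12=168 best=288 → r--
[0,11] min(18,6)*11=66 best=288 → r--
[0,10] min(18,18)*10=180 best=288 → r--
[0,9] min(18,2)*9=18 best=288 → r--
[0,8] min(18,10)*8=80 best=288 → r--
[0,7] min(18,15)*7=105 best=288 → r--
[0,6] min(18,3)*6=18 best=288 → r--
[0,5] min(18,3)*5=15 best=288 → r--
[0,4] min(18,20)*4=72 best=288 → l++
[1,4] min(3,20)*3=9 best=288 → l++
[2,4] min(17,20)*2=34 best=288 → l++
[3,4] min(8,20)*1=8 best=288 → l++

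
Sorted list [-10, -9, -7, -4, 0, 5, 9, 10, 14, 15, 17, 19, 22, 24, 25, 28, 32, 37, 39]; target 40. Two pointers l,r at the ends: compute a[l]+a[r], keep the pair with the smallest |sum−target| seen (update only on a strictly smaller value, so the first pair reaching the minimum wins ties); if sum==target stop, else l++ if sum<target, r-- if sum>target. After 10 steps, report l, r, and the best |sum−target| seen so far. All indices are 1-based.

[1,19] -10+39=29 d=11 * → l++
[2,19] -9+39=30 d=10 * → l++
[3,19] -7+39=32 d=8 * → l++
[4,19] -4+39=35 d=5 * → l++
[5,19] 0+39=39 d=1 * → l++
[6,19] 5+39=44 d=4 → r--
[6,18] 5+37=42 d=2 → r--
[6,17] 5+32=37 d=3 → l++
[7,17] 9+32=41 d=1 → r--
[7,16] 9+28=37 d=3 → l++

l=8, r=16, best |Δ|=1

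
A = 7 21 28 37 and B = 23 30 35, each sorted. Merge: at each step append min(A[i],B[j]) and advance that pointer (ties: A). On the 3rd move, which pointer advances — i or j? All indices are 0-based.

j

i=0 j=0: A[i]=7<=B[j]=23 take 7, i++
i=1 j=0: A[i]=21<=B[j]=23 take 21, i++
i=2 j=0: A[i]=28>B[j]=23 take 23, j++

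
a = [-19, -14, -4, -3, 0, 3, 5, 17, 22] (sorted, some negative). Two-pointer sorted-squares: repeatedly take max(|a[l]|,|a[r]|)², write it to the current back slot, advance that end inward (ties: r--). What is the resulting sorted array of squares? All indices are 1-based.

l=1 r=9: |-19|<=|22| out[9]=484, r--
l=1 r=8: |-19|>|17| out[8]=361, l++
l=2 r=8: |-14|<=|17| out[7]=289, r--
l=2 r=7: |-14|>|5| out[6]=196, l++
l=3 r=7: |-4|<=|5| out[5]=25, r--
l=3 r=6: |-4|>|3| out[4]=16, l++
l=4 r=6: |-3|<=|3| out[3]=9, r--
l=4 r=5: |-3|>|0| out[2]=9, l++
l=5 r=5: |0|<=|0| out[1]=0, r--

[0, 9, 9, 16, 25, 196, 289, 361, 484]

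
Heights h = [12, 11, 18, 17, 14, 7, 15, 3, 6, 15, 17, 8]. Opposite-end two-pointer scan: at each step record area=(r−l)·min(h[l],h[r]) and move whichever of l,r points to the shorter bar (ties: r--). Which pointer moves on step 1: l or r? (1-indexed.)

l=1 r=12: min(12,8)*11=88 best=88 *, r--

r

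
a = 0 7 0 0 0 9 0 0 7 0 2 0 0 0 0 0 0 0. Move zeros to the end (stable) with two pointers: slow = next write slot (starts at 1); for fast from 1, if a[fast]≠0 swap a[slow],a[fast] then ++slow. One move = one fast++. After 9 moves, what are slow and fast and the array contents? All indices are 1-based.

slow=4, fast=10, a=[7, 9, 7, 0, 0, 0, 0, 0, 0, 0, 2, 0, 0, 0, 0, 0, 0, 0]

slow=1 fast=1: a[fast]=0, fast++
slow=1 fast=2: a[fast]=7≠0 swap→a[1]=7, slow++,fast++
slow=2 fast=3: a[fast]=0, fast++
slow=2 fast=4: a[fast]=0, fast++
slow=2 fast=5: a[fast]=0, fast++
slow=2 fast=6: a[fast]=9≠0 swap→a[2]=9, slow++,fast++
slow=3 fast=7: a[fast]=0, fast++
slow=3 fast=8: a[fast]=0, fast++
slow=3 fast=9: a[fast]=7≠0 swap→a[3]=7, slow++,fast++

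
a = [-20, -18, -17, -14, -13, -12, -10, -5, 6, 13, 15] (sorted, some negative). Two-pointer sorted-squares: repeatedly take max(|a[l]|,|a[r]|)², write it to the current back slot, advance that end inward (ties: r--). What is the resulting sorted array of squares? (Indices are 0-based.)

[25, 36, 100, 144, 169, 169, 196, 225, 289, 324, 400]

[0,10] |-20|>|15| out[10]=400 → l++
[1,10] |-18|>|15| out[9]=324 → l++
[2,10] |-17|>|15| out[8]=289 → l++
[3,10] |-14|<=|15| out[7]=225 → r--
[3,9] |-14|>|13| out[6]=196 → l++
[4,9] |-13|<=|13| out[5]=169 → r--
[4,8] |-13|>|6| out[4]=169 → l++
[5,8] |-12|>|6| out[3]=144 → l++
[6,8] |-10|>|6| out[2]=100 → l++
[7,8] |-5|<=|6| out[1]=36 → r--
[7,7] |-5|<=|-5| out[0]=25 → r--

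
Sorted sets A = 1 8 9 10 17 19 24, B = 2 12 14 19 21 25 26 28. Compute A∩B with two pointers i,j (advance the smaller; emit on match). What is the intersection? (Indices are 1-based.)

i=1 j=1: 1<2, i++
i=2 j=1: 8>2, j++
i=2 j=2: 8<12, i++
i=3 j=2: 9<12, i++
i=4 j=2: 10<12, i++
i=5 j=2: 17>12, j++
i=5 j=3: 17>14, j++
i=5 j=4: 17<19, i++
i=6 j=4: 19==19 emit, i++,j++
i=7 j=5: 24>21, j++
i=7 j=6: 24<25, i++

intersection = [19]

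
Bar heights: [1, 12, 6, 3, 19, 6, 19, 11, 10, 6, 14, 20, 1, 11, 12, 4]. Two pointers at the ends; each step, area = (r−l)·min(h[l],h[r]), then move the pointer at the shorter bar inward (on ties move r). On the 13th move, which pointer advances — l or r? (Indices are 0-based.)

l=0 r=15: min(1,4)*15=15 best=15 *, l++
l=1 r=15: min(12,4)*14=56 best=56 *, r--
l=1 r=14: min(12,12)*13=156 best=156 *, r--
l=1 r=13: min(12,11)*12=132 best=156, r--
l=1 r=12: min(12,1)*11=11 best=156, r--
l=1 r=11: min(12,20)*10=120 best=156, l++
l=2 r=11: min(6,20)*9=54 best=156, l++
l=3 r=11: min(3,20)*8=24 best=156, l++
l=4 r=11: min(19,20)*7=133 best=156, l++
l=5 r=11: min(6,20)*6=36 best=156, l++
l=6 r=11: min(19,20)*5=95 best=156, l++
l=7 r=11: min(11,20)*4=44 best=156, l++
l=8 r=11: min(10,20)*3=30 best=156, l++

l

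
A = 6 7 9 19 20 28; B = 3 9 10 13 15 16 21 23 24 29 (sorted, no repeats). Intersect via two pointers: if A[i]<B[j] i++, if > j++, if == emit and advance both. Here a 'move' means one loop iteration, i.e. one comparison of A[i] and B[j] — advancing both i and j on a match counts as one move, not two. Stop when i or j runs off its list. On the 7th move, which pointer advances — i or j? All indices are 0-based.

j

i=0 j=0: 6>3, j++
i=0 j=1: 6<9, i++
i=1 j=1: 7<9, i++
i=2 j=1: 9==9 emit, i++,j++
i=3 j=2: 19>10, j++
i=3 j=3: 19>13, j++
i=3 j=4: 19>15, j++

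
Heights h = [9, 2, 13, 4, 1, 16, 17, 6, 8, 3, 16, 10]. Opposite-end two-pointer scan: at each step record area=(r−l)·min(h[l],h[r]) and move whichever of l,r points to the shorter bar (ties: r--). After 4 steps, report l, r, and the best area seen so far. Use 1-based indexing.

[1,12] min(9,10)*11=99 best=99 * → l++
[2,12] min(2,10)*10=20 best=99 → l++
[3,12] min(13,10)*9=90 best=99 → r--
[3,11] min(13,16)*8=104 best=104 * → l++

l=4, r=11, best area=104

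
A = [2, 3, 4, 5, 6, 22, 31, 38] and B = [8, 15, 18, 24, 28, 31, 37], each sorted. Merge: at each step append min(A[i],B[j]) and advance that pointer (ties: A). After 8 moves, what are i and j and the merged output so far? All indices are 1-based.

i=1 j=1: A[i]=2<=B[j]=8 take 2, i++
i=2 j=1: A[i]=3<=B[j]=8 take 3, i++
i=3 j=1: A[i]=4<=B[j]=8 take 4, i++
i=4 j=1: A[i]=5<=B[j]=8 take 5, i++
i=5 j=1: A[i]=6<=B[j]=8 take 6, i++
i=6 j=1: A[i]=22>B[j]=8 take 8, j++
i=6 j=2: A[i]=22>B[j]=15 take 15, j++
i=6 j=3: A[i]=22>B[j]=18 take 18, j++

i=6, j=4, merged so far=[2, 3, 4, 5, 6, 8, 15, 18]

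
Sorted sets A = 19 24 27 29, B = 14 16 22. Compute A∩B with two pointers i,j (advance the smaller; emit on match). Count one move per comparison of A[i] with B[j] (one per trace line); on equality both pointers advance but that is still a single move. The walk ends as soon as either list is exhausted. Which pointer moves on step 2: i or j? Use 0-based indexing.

j

i=0 j=0: 19>14, j++
i=0 j=1: 19>16, j++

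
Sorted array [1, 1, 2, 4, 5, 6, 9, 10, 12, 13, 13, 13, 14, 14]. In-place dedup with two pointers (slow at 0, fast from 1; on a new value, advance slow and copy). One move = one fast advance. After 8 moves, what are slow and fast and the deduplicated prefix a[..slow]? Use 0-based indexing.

slow=7, fast=9, prefix=[1, 2, 4, 5, 6, 9, 10, 12]

slow=0 fast=1: a[fast]=1=a[slow] dup, fast++
slow=0 fast=2: a[fast]=2≠a[slow]=1 write a[1]=2, slow++,fast++
slow=1 fast=3: a[fast]=4≠a[slow]=2 write a[2]=4, slow++,fast++
slow=2 fast=4: a[fast]=5≠a[slow]=4 write a[3]=5, slow++,fast++
slow=3 fast=5: a[fast]=6≠a[slow]=5 write a[4]=6, slow++,fast++
slow=4 fast=6: a[fast]=9≠a[slow]=6 write a[5]=9, slow++,fast++
slow=5 fast=7: a[fast]=10≠a[slow]=9 write a[6]=10, slow++,fast++
slow=6 fast=8: a[fast]=12≠a[slow]=10 write a[7]=12, slow++,fast++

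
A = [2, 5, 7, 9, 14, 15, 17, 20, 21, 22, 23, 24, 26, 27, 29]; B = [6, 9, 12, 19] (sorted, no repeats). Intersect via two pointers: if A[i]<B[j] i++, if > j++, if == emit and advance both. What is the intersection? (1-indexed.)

[i=1,j=1] 2<6 → i++
[i=2,j=1] 5<6 → i++
[i=3,j=1] 7>6 → j++
[i=3,j=2] 7<9 → i++
[i=4,j=2] 9==9 emit → i++,j++
[i=5,j=3] 14>12 → j++
[i=5,j=4] 14<19 → i++
[i=6,j=4] 15<19 → i++
[i=7,j=4] 17<19 → i++
[i=8,j=4] 20>19 → j++

intersection = [9]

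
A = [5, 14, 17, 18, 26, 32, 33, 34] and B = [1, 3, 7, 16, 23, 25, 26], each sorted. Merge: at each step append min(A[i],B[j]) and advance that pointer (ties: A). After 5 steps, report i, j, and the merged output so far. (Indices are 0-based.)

i=0 j=0: A[i]=5>B[j]=1 take 1, j++
i=0 j=1: A[i]=5>B[j]=3 take 3, j++
i=0 j=2: A[i]=5<=B[j]=7 take 5, i++
i=1 j=2: A[i]=14>B[j]=7 take 7, j++
i=1 j=3: A[i]=14<=B[j]=16 take 14, i++

i=2, j=3, merged so far=[1, 3, 5, 7, 14]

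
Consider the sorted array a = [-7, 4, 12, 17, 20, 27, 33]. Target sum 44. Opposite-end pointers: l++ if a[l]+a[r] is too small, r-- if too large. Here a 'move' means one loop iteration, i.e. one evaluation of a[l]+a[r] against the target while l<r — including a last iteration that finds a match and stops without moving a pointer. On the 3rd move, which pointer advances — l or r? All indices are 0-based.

r

[0,6] -7+33=26 <44 → l++
[1,6] 4+33=37 <44 → l++
[2,6] 12+33=45 >44 → r--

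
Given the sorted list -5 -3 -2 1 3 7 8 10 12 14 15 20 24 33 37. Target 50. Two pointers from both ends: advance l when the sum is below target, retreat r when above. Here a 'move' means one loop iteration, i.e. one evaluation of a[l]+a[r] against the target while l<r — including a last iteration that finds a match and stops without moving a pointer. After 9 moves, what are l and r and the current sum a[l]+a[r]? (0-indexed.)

l=9, r=14, sum=51

l=0 r=14: -5+37=32 <50, l++
l=1 r=14: -3+37=34 <50, l++
l=2 r=14: -2+37=35 <50, l++
l=3 r=14: 1+37=38 <50, l++
l=4 r=14: 3+37=40 <50, l++
l=5 r=14: 7+37=44 <50, l++
l=6 r=14: 8+37=45 <50, l++
l=7 r=14: 10+37=47 <50, l++
l=8 r=14: 12+37=49 <50, l++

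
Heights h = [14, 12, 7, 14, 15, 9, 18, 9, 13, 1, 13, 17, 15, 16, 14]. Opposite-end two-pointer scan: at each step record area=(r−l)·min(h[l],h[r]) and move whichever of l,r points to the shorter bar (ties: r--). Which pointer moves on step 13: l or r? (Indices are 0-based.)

r

[0,14] min(14,14)*14=196 best=196 * → r--
[0,13] min(14,16)*13=182 best=196 → l++
[1,13] min(12,16)*12=144 best=196 → l++
[2,13] min(7,16)*11=77 best=196 → l++
[3,13] min(14,16)*10=140 best=196 → l++
[4,13] min(15,16)*9=135 best=196 → l++
[5,13] min(9,16)*8=72 best=196 → l++
[6,13] min(18,16)*7=112 best=196 → r--
[6,12] min(18,15)*6=90 best=196 → r--
[6,11] min(18,17)*5=85 best=196 → r--
[6,10] min(18,13)*4=52 best=196 → r--
[6,9] min(18,1)*3=3 best=196 → r--
[6,8] min(18,13)*2=26 best=196 → r--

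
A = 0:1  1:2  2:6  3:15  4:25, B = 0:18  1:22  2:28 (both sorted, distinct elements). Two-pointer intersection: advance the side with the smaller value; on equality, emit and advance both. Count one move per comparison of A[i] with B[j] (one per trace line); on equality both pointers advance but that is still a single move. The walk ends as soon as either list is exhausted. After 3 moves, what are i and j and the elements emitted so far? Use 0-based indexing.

[i=0,j=0] 1<18 → i++
[i=1,j=0] 2<18 → i++
[i=2,j=0] 6<18 → i++

i=3, j=0, emitted=[]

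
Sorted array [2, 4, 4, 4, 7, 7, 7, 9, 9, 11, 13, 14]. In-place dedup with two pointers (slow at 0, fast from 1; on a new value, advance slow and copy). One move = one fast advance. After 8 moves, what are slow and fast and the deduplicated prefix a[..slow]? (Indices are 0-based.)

slow=3, fast=9, prefix=[2, 4, 7, 9]

slow=0 fast=1: a[fast]=4≠a[slow]=2 write a[1]=4, slow++,fast++
slow=1 fast=2: a[fast]=4=a[slow] dup, fast++
slow=1 fast=3: a[fast]=4=a[slow] dup, fast++
slow=1 fast=4: a[fast]=7≠a[slow]=4 write a[2]=7, slow++,fast++
slow=2 fast=5: a[fast]=7=a[slow] dup, fast++
slow=2 fast=6: a[fast]=7=a[slow] dup, fast++
slow=2 fast=7: a[fast]=9≠a[slow]=7 write a[3]=9, slow++,fast++
slow=3 fast=8: a[fast]=9=a[slow] dup, fast++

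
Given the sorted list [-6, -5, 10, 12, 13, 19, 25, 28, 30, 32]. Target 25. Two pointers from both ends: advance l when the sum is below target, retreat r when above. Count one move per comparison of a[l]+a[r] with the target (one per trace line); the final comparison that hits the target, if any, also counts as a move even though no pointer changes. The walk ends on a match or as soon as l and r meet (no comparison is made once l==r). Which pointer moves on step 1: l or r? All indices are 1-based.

l=1 r=10: -6+32=26 >25, r--

r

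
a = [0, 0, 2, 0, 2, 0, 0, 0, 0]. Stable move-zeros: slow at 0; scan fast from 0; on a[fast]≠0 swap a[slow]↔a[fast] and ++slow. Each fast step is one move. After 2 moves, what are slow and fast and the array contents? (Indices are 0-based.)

(s=0,f=0) a[fast]=0 → fast++
(s=0,f=1) a[fast]=0 → fast++

slow=0, fast=2, a=[0, 0, 2, 0, 2, 0, 0, 0, 0]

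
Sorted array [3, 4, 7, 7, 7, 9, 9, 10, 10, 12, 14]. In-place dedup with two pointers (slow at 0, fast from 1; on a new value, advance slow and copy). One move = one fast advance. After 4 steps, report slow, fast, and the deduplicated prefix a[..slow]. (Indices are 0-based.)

slow=2, fast=5, prefix=[3, 4, 7]

(s=0,f=1) a[fast]=4≠a[slow]=3 write a[1]=4 → slow++,fast++
(s=1,f=2) a[fast]=7≠a[slow]=4 write a[2]=7 → slow++,fast++
(s=2,f=3) a[fast]=7=a[slow] dup → fast++
(s=2,f=4) a[fast]=7=a[slow] dup → fast++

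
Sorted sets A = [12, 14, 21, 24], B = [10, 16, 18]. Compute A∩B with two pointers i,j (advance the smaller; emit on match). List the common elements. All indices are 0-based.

[i=0,j=0] 12>10 → j++
[i=0,j=1] 12<16 → i++
[i=1,j=1] 14<16 → i++
[i=2,j=1] 21>16 → j++
[i=2,j=2] 21>18 → j++

intersection = []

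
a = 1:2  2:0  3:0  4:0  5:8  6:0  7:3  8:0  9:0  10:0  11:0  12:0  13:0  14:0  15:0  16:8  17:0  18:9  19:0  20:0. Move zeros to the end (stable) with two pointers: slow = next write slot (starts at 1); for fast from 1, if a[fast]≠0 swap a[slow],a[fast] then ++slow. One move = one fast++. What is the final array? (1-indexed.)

slow=1 fast=1: a[fast]=2≠0 swap→a[1]=2, slow++,fast++
slow=2 fast=2: a[fast]=0, fast++
slow=2 fast=3: a[fast]=0, fast++
slow=2 fast=4: a[fast]=0, fast++
slow=2 fast=5: a[fast]=8≠0 swap→a[2]=8, slow++,fast++
slow=3 fast=6: a[fast]=0, fast++
slow=3 fast=7: a[fast]=3≠0 swap→a[3]=3, slow++,fast++
slow=4 fast=8: a[fast]=0, fast++
slow=4 fast=9: a[fast]=0, fast++
slow=4 fast=10: a[fast]=0, fast++
slow=4 fast=11: a[fast]=0, fast++
slow=4 fast=12: a[fast]=0, fast++
slow=4 fast=13: a[fast]=0, fast++
slow=4 fast=14: a[fast]=0, fast++
slow=4 fast=15: a[fast]=0, fast++
slow=4 fast=16: a[fast]=8≠0 swap→a[4]=8, slow++,fast++
slow=5 fast=17: a[fast]=0, fast++
slow=5 fast=18: a[fast]=9≠0 swap→a[5]=9, slow++,fast++
slow=6 fast=19: a[fast]=0, fast++
slow=6 fast=20: a[fast]=0, fast++

[2, 8, 3, 8, 9, 0, 0, 0, 0, 0, 0, 0, 0, 0, 0, 0, 0, 0, 0, 0]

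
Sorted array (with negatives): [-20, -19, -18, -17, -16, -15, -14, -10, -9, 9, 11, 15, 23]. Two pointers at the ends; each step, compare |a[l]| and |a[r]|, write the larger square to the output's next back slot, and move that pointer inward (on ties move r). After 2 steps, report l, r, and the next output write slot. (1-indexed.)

l=2, r=12, next write slot=11

l=1 r=13: |-20|<=|23| out[13]=529, r--
l=1 r=12: |-20|>|15| out[12]=400, l++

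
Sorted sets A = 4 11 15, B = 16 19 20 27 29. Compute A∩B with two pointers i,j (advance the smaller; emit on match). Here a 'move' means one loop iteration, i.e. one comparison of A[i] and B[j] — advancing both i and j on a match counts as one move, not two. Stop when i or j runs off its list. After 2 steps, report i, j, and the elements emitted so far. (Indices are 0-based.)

i=0 j=0: 4<16, i++
i=1 j=0: 11<16, i++

i=2, j=0, emitted=[]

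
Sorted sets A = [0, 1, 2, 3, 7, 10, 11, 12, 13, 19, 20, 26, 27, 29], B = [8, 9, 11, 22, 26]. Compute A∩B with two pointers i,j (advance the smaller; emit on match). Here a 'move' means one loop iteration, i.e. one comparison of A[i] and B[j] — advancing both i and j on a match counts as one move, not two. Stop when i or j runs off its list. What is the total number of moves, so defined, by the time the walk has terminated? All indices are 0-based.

15 moves

i=0 j=0: 0<8, i++
i=1 j=0: 1<8, i++
i=2 j=0: 2<8, i++
i=3 j=0: 3<8, i++
i=4 j=0: 7<8, i++
i=5 j=0: 10>8, j++
i=5 j=1: 10>9, j++
i=5 j=2: 10<11, i++
i=6 j=2: 11==11 emit, i++,j++
i=7 j=3: 12<22, i++
i=8 j=3: 13<22, i++
i=9 j=3: 19<22, i++
i=10 j=3: 20<22, i++
i=11 j=3: 26>22, j++
i=11 j=4: 26==26 emit, i++,j++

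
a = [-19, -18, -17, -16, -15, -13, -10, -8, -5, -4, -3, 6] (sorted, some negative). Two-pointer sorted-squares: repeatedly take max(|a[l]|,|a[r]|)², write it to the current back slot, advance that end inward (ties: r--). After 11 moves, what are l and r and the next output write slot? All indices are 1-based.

l=1 r=12: |-19|>|6| out[12]=361, l++
l=2 r=12: |-18|>|6| out[11]=324, l++
l=3 r=12: |-17|>|6| out[10]=289, l++
l=4 r=12: |-16|>|6| out[9]=256, l++
l=5 r=12: |-15|>|6| out[8]=225, l++
l=6 r=12: |-13|>|6| out[7]=169, l++
l=7 r=12: |-10|>|6| out[6]=100, l++
l=8 r=12: |-8|>|6| out[5]=64, l++
l=9 r=12: |-5|<=|6| out[4]=36, r--
l=9 r=11: |-5|>|-3| out[3]=25, l++
l=10 r=11: |-4|>|-3| out[2]=16, l++

l=11, r=11, next write slot=1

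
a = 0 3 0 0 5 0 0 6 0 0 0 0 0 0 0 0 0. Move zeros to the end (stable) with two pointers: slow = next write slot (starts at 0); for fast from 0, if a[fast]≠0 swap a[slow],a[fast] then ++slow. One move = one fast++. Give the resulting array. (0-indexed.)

[3, 5, 6, 0, 0, 0, 0, 0, 0, 0, 0, 0, 0, 0, 0, 0, 0]

slow=0 fast=0: a[fast]=0, fast++
slow=0 fast=1: a[fast]=3≠0 swap→a[0]=3, slow++,fast++
slow=1 fast=2: a[fast]=0, fast++
slow=1 fast=3: a[fast]=0, fast++
slow=1 fast=4: a[fast]=5≠0 swap→a[1]=5, slow++,fast++
slow=2 fast=5: a[fast]=0, fast++
slow=2 fast=6: a[fast]=0, fast++
slow=2 fast=7: a[fast]=6≠0 swap→a[2]=6, slow++,fast++
slow=3 fast=8: a[fast]=0, fast++
slow=3 fast=9: a[fast]=0, fast++
slow=3 fast=10: a[fast]=0, fast++
slow=3 fast=11: a[fast]=0, fast++
slow=3 fast=12: a[fast]=0, fast++
slow=3 fast=13: a[fast]=0, fast++
slow=3 fast=14: a[fast]=0, fast++
slow=3 fast=15: a[fast]=0, fast++
slow=3 fast=16: a[fast]=0, fast++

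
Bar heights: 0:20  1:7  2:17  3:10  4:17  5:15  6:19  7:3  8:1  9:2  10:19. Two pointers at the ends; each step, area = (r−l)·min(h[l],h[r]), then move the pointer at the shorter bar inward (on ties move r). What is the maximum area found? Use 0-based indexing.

max area = 190

[0,10] min(20,19)*10=190 best=190 * → r--
[0,9] min(20,2)*9=18 best=190 → r--
[0,8] min(20,1)*8=8 best=190 → r--
[0,7] min(20,3)*7=21 best=190 → r--
[0,6] min(20,19)*6=114 best=190 → r--
[0,5] min(20,15)*5=75 best=190 → r--
[0,4] min(20,17)*4=68 best=190 → r--
[0,3] min(20,10)*3=30 best=190 → r--
[0,2] min(20,17)*2=34 best=190 → r--
[0,1] min(20,7)*1=7 best=190 → r--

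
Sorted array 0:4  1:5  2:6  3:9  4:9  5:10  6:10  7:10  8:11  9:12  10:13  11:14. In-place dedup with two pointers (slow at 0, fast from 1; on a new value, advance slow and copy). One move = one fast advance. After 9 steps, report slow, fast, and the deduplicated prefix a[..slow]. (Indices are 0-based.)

slow=6, fast=10, prefix=[4, 5, 6, 9, 10, 11, 12]

(s=0,f=1) a[fast]=5≠a[slow]=4 write a[1]=5 → slow++,fast++
(s=1,f=2) a[fast]=6≠a[slow]=5 write a[2]=6 → slow++,fast++
(s=2,f=3) a[fast]=9≠a[slow]=6 write a[3]=9 → slow++,fast++
(s=3,f=4) a[fast]=9=a[slow] dup → fast++
(s=3,f=5) a[fast]=10≠a[slow]=9 write a[4]=10 → slow++,fast++
(s=4,f=6) a[fast]=10=a[slow] dup → fast++
(s=4,f=7) a[fast]=10=a[slow] dup → fast++
(s=4,f=8) a[fast]=11≠a[slow]=10 write a[5]=11 → slow++,fast++
(s=5,f=9) a[fast]=12≠a[slow]=11 write a[6]=12 → slow++,fast++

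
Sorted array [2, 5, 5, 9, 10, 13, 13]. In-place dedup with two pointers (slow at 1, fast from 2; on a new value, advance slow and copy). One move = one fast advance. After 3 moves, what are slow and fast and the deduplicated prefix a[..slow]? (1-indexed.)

slow=1 fast=2: a[fast]=5≠a[slow]=2 write a[2]=5, slow++,fast++
slow=2 fast=3: a[fast]=5=a[slow] dup, fast++
slow=2 fast=4: a[fast]=9≠a[slow]=5 write a[3]=9, slow++,fast++

slow=3, fast=5, prefix=[2, 5, 9]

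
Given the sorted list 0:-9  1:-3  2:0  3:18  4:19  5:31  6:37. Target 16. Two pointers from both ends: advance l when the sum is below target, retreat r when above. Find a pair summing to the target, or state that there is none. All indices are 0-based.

l=0 r=6: -9+37=28 >16, r--
l=0 r=5: -9+31=22 >16, r--
l=0 r=4: -9+19=10 <16, l++
l=1 r=4: -3+19=16, found

(-3, 19)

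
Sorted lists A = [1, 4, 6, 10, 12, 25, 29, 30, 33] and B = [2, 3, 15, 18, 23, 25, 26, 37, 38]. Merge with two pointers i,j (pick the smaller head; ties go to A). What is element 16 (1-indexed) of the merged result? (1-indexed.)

merged[16] = 33

[i=1,j=1] A[i]=1<=B[j]=2 take 1 → i++
[i=2,j=1] A[i]=4>B[j]=2 take 2 → j++
[i=2,j=2] A[i]=4>B[j]=3 take 3 → j++
[i=2,j=3] A[i]=4<=B[j]=15 take 4 → i++
[i=3,j=3] A[i]=6<=B[j]=15 take 6 → i++
[i=4,j=3] A[i]=10<=B[j]=15 take 10 → i++
[i=5,j=3] A[i]=12<=B[j]=15 take 12 → i++
[i=6,j=3] A[i]=25>B[j]=15 take 15 → j++
[i=6,j=4] A[i]=25>B[j]=18 take 18 → j++
[i=6,j=5] A[i]=25>B[j]=23 take 23 → j++
[i=6,j=6] A[i]=25<=B[j]=25 take 25 → i++
[i=7,j=6] A[i]=29>B[j]=25 take 25 → j++
[i=7,j=7] A[i]=29>B[j]=26 take 26 → j++
[i=7,j=8] A[i]=29<=B[j]=37 take 29 → i++
[i=8,j=8] A[i]=30<=B[j]=37 take 30 → i++
[i=9,j=8] A[i]=33<=B[j]=37 take 33 → i++
[i=10,j=8] A done, take B[j]=37 → j++
[i=10,j=9] A done, take B[j]=38 → j++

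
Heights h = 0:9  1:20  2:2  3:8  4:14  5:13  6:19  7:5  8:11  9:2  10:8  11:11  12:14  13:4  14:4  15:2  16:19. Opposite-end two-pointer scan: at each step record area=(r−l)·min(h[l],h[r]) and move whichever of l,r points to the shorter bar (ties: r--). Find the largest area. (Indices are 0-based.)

max area = 285

l=0 r=16: min(9,19)*16=144 best=144 *, l++
l=1 r=16: min(20,19)*15=285 best=285 *, r--
l=1 r=15: min(20,2)*14=28 best=285, r--
l=1 r=14: min(20,4)*13=52 best=285, r--
l=1 r=13: min(20,4)*12=48 best=285, r--
l=1 r=12: min(20,14)*11=154 best=285, r--
l=1 r=11: min(20,11)*10=110 best=285, r--
l=1 r=10: min(20,8)*9=72 best=285, r--
l=1 r=9: min(20,2)*8=16 best=285, r--
l=1 r=8: min(20,11)*7=77 best=285, r--
l=1 r=7: min(20,5)*6=30 best=285, r--
l=1 r=6: min(20,19)*5=95 best=285, r--
l=1 r=5: min(20,13)*4=52 best=285, r--
l=1 r=4: min(20,14)*3=42 best=285, r--
l=1 r=3: min(20,8)*2=16 best=285, r--
l=1 r=2: min(20,2)*1=2 best=285, r--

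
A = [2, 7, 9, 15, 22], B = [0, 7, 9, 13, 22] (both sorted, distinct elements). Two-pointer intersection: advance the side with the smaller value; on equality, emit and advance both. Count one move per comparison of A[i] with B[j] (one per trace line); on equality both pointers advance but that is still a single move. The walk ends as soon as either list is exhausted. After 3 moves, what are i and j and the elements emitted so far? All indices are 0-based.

[i=0,j=0] 2>0 → j++
[i=0,j=1] 2<7 → i++
[i=1,j=1] 7==7 emit → i++,j++

i=2, j=2, emitted=[7]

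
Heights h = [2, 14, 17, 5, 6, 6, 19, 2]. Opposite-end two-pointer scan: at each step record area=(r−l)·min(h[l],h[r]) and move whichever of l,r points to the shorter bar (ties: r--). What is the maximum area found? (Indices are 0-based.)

max area = 70

l=0 r=7: min(2,2)*7=14 best=14 *, r--
l=0 r=6: min(2,19)*6=12 best=14, l++
l=1 r=6: min(14,19)*5=70 best=70 *, l++
l=2 r=6: min(17,19)*4=68 best=70, l++
l=3 r=6: min(5,19)*3=15 best=70, l++
l=4 r=6: min(6,19)*2=12 best=70, l++
l=5 r=6: min(6,19)*1=6 best=70, l++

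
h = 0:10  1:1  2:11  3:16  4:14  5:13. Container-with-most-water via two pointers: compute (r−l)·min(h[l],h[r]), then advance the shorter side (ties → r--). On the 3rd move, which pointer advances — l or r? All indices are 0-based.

l

[0,5] min(10,13)*5=50 best=50 * → l++
[1,5] min(1,13)*4=4 best=50 → l++
[2,5] min(11,13)*3=33 best=50 → l++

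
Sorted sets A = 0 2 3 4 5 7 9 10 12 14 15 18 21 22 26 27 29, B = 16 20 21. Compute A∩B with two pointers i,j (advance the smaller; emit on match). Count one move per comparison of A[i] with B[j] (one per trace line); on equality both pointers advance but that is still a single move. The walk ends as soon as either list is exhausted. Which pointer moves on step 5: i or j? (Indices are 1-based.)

i=1 j=1: 0<16, i++
i=2 j=1: 2<16, i++
i=3 j=1: 3<16, i++
i=4 j=1: 4<16, i++
i=5 j=1: 5<16, i++

i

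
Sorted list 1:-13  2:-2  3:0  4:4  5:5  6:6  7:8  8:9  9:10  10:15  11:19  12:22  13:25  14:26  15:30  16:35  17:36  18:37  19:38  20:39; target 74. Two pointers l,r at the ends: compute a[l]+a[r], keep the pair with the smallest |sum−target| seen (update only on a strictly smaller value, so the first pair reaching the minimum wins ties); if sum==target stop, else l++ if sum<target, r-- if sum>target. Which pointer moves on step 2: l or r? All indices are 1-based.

l

[1,20] -13+39=26 d=48 * → l++
[2,20] -2+39=37 d=37 * → l++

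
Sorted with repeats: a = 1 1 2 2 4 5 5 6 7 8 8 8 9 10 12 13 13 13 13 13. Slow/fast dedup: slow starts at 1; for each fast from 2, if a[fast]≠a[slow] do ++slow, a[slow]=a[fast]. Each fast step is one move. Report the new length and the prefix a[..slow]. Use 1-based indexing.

length 11; prefix = [1, 2, 4, 5, 6, 7, 8, 9, 10, 12, 13]

slow=1 fast=2: a[fast]=1=a[slow] dup, fast++
slow=1 fast=3: a[fast]=2≠a[slow]=1 write a[2]=2, slow++,fast++
slow=2 fast=4: a[fast]=2=a[slow] dup, fast++
slow=2 fast=5: a[fast]=4≠a[slow]=2 write a[3]=4, slow++,fast++
slow=3 fast=6: a[fast]=5≠a[slow]=4 write a[4]=5, slow++,fast++
slow=4 fast=7: a[fast]=5=a[slow] dup, fast++
slow=4 fast=8: a[fast]=6≠a[slow]=5 write a[5]=6, slow++,fast++
slow=5 fast=9: a[fast]=7≠a[slow]=6 write a[6]=7, slow++,fast++
slow=6 fast=10: a[fast]=8≠a[slow]=7 write a[7]=8, slow++,fast++
slow=7 fast=11: a[fast]=8=a[slow] dup, fast++
slow=7 fast=12: a[fast]=8=a[slow] dup, fast++
slow=7 fast=13: a[fast]=9≠a[slow]=8 write a[8]=9, slow++,fast++
slow=8 fast=14: a[fast]=10≠a[slow]=9 write a[9]=10, slow++,fast++
slow=9 fast=15: a[fast]=12≠a[slow]=10 write a[10]=12, slow++,fast++
slow=10 fast=16: a[fast]=13≠a[slow]=12 write a[11]=13, slow++,fast++
slow=11 fast=17: a[fast]=13=a[slow] dup, fast++
slow=11 fast=18: a[fast]=13=a[slow] dup, fast++
slow=11 fast=19: a[fast]=13=a[slow] dup, fast++
slow=11 fast=20: a[fast]=13=a[slow] dup, fast++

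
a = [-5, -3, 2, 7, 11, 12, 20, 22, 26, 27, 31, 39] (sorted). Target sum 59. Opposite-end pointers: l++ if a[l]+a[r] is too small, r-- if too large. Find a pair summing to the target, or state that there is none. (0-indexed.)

(20, 39)

[0,11] -5+39=34 <59 → l++
[1,11] -3+39=36 <59 → l++
[2,11] 2+39=41 <59 → l++
[3,11] 7+39=46 <59 → l++
[4,11] 11+39=50 <59 → l++
[5,11] 12+39=51 <59 → l++
[6,11] 20+39=59 → found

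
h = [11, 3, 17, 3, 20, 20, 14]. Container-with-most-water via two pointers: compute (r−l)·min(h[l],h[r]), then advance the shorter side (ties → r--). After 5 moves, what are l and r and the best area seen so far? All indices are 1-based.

l=5, r=6, best area=66

l=1 r=7: min(11,14)*6=66 best=66 *, l++
l=2 r=7: min(3,14)*5=15 best=66, l++
l=3 r=7: min(17,14)*4=56 best=66, r--
l=3 r=6: min(17,20)*3=51 best=66, l++
l=4 r=6: min(3,20)*2=6 best=66, l++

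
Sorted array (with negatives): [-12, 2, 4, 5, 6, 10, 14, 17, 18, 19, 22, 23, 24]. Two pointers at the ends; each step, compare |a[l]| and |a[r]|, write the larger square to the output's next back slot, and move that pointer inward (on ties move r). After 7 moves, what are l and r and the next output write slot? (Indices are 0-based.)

l=0 r=12: |-12|<=|24| out[12]=576, r--
l=0 r=11: |-12|<=|23| out[11]=529, r--
l=0 r=10: |-12|<=|22| out[10]=484, r--
l=0 r=9: |-12|<=|19| out[9]=361, r--
l=0 r=8: |-12|<=|18| out[8]=324, r--
l=0 r=7: |-12|<=|17| out[7]=289, r--
l=0 r=6: |-12|<=|14| out[6]=196, r--

l=0, r=5, next write slot=5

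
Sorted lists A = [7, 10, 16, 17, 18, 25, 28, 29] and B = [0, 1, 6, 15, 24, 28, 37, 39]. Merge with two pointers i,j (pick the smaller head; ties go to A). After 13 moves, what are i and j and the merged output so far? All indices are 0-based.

i=7, j=6, merged so far=[0, 1, 6, 7, 10, 15, 16, 17, 18, 24, 25, 28, 28]

i=0 j=0: A[i]=7>B[j]=0 take 0, j++
i=0 j=1: A[i]=7>B[j]=1 take 1, j++
i=0 j=2: A[i]=7>B[j]=6 take 6, j++
i=0 j=3: A[i]=7<=B[j]=15 take 7, i++
i=1 j=3: A[i]=10<=B[j]=15 take 10, i++
i=2 j=3: A[i]=16>B[j]=15 take 15, j++
i=2 j=4: A[i]=16<=B[j]=24 take 16, i++
i=3 j=4: A[i]=17<=B[j]=24 take 17, i++
i=4 j=4: A[i]=18<=B[j]=24 take 18, i++
i=5 j=4: A[i]=25>B[j]=24 take 24, j++
i=5 j=5: A[i]=25<=B[j]=28 take 25, i++
i=6 j=5: A[i]=28<=B[j]=28 take 28, i++
i=7 j=5: A[i]=29>B[j]=28 take 28, j++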